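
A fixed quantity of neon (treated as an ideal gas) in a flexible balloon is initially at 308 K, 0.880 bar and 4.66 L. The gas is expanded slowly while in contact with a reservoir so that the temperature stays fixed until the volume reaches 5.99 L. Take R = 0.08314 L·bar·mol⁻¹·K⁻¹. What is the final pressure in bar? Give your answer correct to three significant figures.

P₂ ≈ 0.685 bar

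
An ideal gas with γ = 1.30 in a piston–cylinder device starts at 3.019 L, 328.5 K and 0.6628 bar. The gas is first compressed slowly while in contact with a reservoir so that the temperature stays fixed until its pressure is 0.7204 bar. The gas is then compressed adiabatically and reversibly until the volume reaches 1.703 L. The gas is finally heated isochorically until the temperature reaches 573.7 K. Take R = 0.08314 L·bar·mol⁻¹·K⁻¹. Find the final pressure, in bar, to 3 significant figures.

P₄ ≈ 2.05 bar

Isothermal, so P V is constant: T₂ = T₁; V₂ = V₁·(P₁/P₂) = 2.778 L.
Reversible adiabatic, γ = 1.30: T₃ = T₂·(V₂/V₃)^(γ−1) = 380.4 K; P₃ = P₂·(V₂/V₃)^γ = 1.361 bar.
V constant ⇒ P ∝ T: V₄ = V₃; P₄ = P₃·(T₄/T₃) = 2.052 bar.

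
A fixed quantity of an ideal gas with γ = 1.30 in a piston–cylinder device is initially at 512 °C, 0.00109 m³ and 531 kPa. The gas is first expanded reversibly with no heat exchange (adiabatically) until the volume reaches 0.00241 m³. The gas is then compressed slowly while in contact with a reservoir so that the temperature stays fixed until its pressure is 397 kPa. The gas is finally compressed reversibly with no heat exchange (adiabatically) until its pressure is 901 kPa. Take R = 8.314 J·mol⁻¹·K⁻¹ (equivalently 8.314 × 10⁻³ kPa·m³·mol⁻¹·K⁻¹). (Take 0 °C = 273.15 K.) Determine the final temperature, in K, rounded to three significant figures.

Convert: T₁ = 785.1 K.
Adiabatic (γ = 1.30), T V^(γ−1) and P V^γ constant: T₂ = T₁·(V₁/V₂)^(γ−1) = 618.8 K; P₂ = P₁·(V₁/V₂)^γ = 189.3 kPa.
T constant ⇒ Boyle's law P V = const: T₃ = T₂; V₃ = V₂·(P₂/P₃) = 0.001149 m³.
Reversible adiabatic, γ = 1.30: T₄ = T₃·(P₄/P₃)^((γ−1)/γ) = 747.7 K; V₄ = V₃·(P₃/P₄)^(1/γ) = 0.0006117 m³.

T₄ ≈ 748 K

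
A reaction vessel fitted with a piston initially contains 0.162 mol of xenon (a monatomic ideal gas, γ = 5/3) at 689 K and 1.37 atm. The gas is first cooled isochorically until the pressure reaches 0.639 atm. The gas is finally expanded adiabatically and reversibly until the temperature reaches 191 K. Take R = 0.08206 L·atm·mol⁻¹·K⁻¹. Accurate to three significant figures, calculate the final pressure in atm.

P₃ ≈ 0.174 atm

From PV = nRT: V₁ = nRT₁/P₁ = 6.686 L.
V constant ⇒ P ∝ T: V₂ = V₁; T₂ = T₁·(P₂/P₁) = 321.4 K.
Reversible adiabatic, γ = 5/3: P₃ = P₂·(T₃/T₂)^(γ/(γ−1)) = 0.1740 atm; V₃ = V₂·(T₂/T₃)^(1/(γ−1)) = 14.59 L.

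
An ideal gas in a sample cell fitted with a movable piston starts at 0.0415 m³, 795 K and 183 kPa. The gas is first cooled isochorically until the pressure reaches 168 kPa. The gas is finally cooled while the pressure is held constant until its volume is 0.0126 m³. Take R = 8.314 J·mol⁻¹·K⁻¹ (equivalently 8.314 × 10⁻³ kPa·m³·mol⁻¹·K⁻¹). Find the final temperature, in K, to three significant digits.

T₃ ≈ 222 K

V constant ⇒ P ∝ T: V₂ = V₁; T₂ = T₁·(P₂/P₁) = 729.8 K.
P constant ⇒ V ∝ T: P₃ = P₂; T₃ = T₂·(V₃/V₂) = 221.6 K.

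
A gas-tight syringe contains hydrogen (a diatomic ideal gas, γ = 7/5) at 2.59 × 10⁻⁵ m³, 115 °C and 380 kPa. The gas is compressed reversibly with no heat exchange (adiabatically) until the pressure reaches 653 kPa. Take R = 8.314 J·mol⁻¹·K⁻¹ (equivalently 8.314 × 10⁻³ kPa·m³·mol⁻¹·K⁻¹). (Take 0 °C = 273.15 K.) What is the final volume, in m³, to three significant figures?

Convert: T₁ = 388.1 K.
Adiabatic (γ = 7/5), T V^(γ−1) and P V^γ constant: T₂ = T₁·(P₂/P₁)^((γ−1)/γ) = 453.1 K; V₂ = V₁·(P₁/P₂)^(1/γ) = 1.759e-05 m³.

V₂ ≈ 1.76e-05 m³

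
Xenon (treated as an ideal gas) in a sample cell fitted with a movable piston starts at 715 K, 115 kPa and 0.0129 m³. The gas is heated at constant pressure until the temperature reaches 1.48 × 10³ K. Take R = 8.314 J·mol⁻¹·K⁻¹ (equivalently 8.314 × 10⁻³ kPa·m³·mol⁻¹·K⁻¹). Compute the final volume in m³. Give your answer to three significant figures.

Isobaric, so V/T is constant: P₂ = P₁; V₂ = V₁·(T₂/T₁) = 0.02670 m³.

V₂ ≈ 0.0267 m³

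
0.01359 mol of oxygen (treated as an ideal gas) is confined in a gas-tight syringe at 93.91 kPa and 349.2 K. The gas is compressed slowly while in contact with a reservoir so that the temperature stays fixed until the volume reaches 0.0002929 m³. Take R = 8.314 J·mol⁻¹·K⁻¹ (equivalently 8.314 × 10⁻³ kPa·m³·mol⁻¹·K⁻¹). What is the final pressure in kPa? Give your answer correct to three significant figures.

P₂ ≈ 135 kPa

From PV = nRT: V₁ = nRT₁/P₁ = 0.0004201 m³.
T constant ⇒ Boyle's law P V = const: T₂ = T₁; P₂ = P₁·(V₁/V₂) = 134.7 kPa.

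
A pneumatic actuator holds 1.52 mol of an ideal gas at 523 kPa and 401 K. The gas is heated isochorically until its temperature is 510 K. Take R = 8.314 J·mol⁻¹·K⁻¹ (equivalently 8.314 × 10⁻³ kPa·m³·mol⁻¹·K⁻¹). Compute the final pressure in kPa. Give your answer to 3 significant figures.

P₂ ≈ 665 kPa

From PV = nRT: V₁ = nRT₁/P₁ = 0.009689 m³.
V constant ⇒ P ∝ T: V₂ = V₁; P₂ = P₁·(T₂/T₁) = 665.2 kPa.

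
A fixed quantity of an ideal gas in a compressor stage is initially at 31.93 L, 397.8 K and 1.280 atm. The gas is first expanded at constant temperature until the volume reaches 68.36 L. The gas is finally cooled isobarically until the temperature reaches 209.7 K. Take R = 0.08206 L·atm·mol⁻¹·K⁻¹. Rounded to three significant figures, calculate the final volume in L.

Isothermal, so P V is constant: T₂ = T₁; P₂ = P₁·(V₁/V₂) = 0.5979 atm.
P constant ⇒ V ∝ T: P₃ = P₂; V₃ = V₂·(T₃/T₂) = 36.04 L.

V₃ ≈ 36.0 L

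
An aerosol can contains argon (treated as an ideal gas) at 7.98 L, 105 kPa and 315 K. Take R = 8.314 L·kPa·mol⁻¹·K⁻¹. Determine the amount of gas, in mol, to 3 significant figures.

PV = nRT ⇒ n = PV/(RT) = (105 × 7.98) / (8.314 × 315)

n ≈ 0.320 mol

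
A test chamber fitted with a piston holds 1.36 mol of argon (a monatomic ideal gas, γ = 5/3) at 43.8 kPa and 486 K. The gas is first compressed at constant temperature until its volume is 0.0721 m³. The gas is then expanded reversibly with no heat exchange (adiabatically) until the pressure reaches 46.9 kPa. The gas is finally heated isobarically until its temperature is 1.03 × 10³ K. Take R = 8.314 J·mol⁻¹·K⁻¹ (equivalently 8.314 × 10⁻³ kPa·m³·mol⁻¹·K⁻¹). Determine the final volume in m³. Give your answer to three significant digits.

V₄ ≈ 0.248 m³

From PV = nRT: V₁ = nRT₁/P₁ = 0.1255 m³.
Isothermal, so P V is constant: T₂ = T₁; P₂ = P₁·(V₁/V₂) = 76.22 kPa.
Adiabatic (γ = 5/3), T V^(γ−1) and P V^γ constant: T₃ = T₂·(P₃/P₂)^((γ−1)/γ) = 400.2 K; V₃ = V₂·(P₂/P₃)^(1/γ) = 0.09649 m³.
P constant ⇒ V ∝ T: P₄ = P₃; V₄ = V₃·(T₄/T₃) = 0.2483 m³.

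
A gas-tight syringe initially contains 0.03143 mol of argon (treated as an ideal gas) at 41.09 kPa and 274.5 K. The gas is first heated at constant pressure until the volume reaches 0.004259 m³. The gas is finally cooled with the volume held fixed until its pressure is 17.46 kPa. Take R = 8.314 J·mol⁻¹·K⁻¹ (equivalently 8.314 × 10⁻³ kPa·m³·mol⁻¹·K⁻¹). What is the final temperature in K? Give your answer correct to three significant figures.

From PV = nRT: V₁ = nRT₁/P₁ = 0.001746 m³.
P constant ⇒ V ∝ T: P₂ = P₁; T₂ = T₁·(V₂/V₁) = 669.7 K.
Isochoric, so P/T is constant: V₃ = V₂; T₃ = T₂·(P₃/P₂) = 284.6 K.

T₃ ≈ 285 K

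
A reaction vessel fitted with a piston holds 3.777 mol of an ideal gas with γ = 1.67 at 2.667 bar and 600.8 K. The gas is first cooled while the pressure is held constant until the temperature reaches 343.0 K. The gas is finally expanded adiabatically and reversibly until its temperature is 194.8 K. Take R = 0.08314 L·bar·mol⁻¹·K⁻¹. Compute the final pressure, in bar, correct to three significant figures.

P₃ ≈ 0.651 bar

From PV = nRT: V₁ = nRT₁/P₁ = 70.74 L.
P constant ⇒ V ∝ T: P₂ = P₁; V₂ = V₁·(T₂/T₁) = 40.39 L.
Adiabatic (γ = 1.67), T V^(γ−1) and P V^γ constant: P₃ = P₂·(T₃/T₂)^(γ/(γ−1)) = 0.6510 bar; V₃ = V₂·(T₂/T₃)^(1/(γ−1)) = 93.96 L.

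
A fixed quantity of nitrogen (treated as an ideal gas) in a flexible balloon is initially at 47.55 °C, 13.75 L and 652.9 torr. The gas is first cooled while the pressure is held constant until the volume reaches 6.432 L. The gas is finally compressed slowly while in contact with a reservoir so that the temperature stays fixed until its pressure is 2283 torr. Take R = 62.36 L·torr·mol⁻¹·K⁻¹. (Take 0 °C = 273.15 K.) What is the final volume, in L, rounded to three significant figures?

Convert: T₁ = 320.7 K.
Isobaric, so V/T is constant: P₂ = P₁; T₂ = T₁·(V₂/V₁) = 150.0 K.
T constant ⇒ Boyle's law P V = const: T₃ = T₂; V₃ = V₂·(P₂/P₃) = 1.839 L.

V₃ ≈ 1.84 L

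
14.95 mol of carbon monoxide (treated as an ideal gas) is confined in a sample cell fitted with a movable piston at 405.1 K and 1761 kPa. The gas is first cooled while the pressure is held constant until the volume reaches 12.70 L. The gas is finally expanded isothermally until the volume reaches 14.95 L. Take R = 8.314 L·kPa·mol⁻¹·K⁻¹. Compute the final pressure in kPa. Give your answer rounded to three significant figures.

P₃ ≈ 1.50e+03 kPa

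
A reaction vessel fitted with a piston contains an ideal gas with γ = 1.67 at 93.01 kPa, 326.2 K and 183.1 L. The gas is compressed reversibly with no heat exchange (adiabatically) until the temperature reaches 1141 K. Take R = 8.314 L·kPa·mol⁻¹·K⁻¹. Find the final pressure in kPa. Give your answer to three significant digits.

Adiabatic (γ = 1.67), T V^(γ−1) and P V^γ constant: P₂ = P₁·(T₂/T₁)^(γ/(γ−1)) = 2109 kPa; V₂ = V₁·(T₁/T₂)^(1/(γ−1)) = 28.25 L.

P₂ ≈ 2.11e+03 kPa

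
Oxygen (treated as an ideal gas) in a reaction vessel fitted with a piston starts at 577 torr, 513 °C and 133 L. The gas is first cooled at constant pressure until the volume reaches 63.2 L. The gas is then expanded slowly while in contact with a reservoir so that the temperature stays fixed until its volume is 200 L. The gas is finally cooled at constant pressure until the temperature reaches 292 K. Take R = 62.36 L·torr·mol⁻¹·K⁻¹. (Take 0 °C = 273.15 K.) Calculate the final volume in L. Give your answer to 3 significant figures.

Convert: T₁ = 786.1 K.
Isobaric, so V/T is constant: P₂ = P₁; T₂ = T₁·(V₂/V₁) = 373.6 K.
T constant ⇒ Boyle's law P V = const: T₃ = T₂; P₃ = P₂·(V₂/V₃) = 182.3 torr.
Isobaric, so V/T is constant: P₄ = P₃; V₄ = V₃·(T₄/T₃) = 156.3 L.

V₄ ≈ 156 L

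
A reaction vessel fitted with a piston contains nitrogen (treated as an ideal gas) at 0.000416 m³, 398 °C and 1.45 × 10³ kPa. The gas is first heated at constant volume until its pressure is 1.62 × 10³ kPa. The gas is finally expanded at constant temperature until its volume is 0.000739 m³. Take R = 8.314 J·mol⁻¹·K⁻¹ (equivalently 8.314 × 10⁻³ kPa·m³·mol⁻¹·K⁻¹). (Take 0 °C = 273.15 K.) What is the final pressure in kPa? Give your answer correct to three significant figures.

P₃ ≈ 912 kPa

Convert: T₁ = 671.1 K.
V constant ⇒ P ∝ T: V₂ = V₁; T₂ = T₁·(P₂/P₁) = 749.8 K.
T constant ⇒ Boyle's law P V = const: T₃ = T₂; P₃ = P₂·(V₂/V₃) = 911.9 kPa.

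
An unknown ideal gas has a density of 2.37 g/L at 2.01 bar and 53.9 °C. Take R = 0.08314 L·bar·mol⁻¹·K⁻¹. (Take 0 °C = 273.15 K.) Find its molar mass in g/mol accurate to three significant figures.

M ≈ 32.1 g/mol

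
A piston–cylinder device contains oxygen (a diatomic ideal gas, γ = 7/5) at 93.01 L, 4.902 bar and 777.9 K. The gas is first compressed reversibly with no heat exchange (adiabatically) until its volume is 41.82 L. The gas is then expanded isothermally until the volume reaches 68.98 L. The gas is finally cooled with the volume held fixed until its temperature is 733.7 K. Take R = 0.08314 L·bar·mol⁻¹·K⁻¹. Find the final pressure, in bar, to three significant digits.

Reversible adiabatic, γ = 7/5: T₂ = T₁·(V₁/V₂)^(γ−1) = 1071 K; P₂ = P₁·(V₁/V₂)^γ = 15.01 bar.
Isothermal, so P V is constant: T₃ = T₂; P₃ = P₂·(V₂/V₃) = 9.100 bar.
V constant ⇒ P ∝ T: V₄ = V₃; P₄ = P₃·(T₄/T₃) = 6.234 bar.

P₄ ≈ 6.23 bar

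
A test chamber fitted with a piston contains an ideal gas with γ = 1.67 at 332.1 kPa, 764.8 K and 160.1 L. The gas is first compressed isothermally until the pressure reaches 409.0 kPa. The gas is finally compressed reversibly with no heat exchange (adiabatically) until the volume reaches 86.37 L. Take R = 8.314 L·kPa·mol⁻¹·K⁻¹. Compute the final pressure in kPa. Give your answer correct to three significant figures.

P₃ ≈ 810 kPa

Isothermal, so P V is constant: T₂ = T₁; V₂ = V₁·(P₁/P₂) = 130.0 L.
Adiabatic (γ = 1.67), T V^(γ−1) and P V^γ constant: T₃ = T₂·(V₂/V₃)^(γ−1) = 1006 K; P₃ = P₂·(V₂/V₃)^γ = 809.6 kPa.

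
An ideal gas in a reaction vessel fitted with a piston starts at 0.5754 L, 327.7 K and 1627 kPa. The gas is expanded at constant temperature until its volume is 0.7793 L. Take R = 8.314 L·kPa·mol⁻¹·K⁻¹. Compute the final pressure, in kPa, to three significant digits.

P₂ ≈ 1.20e+03 kPa

T constant ⇒ Boyle's law P V = const: T₂ = T₁; P₂ = P₁·(V₁/V₂) = 1201 kPa.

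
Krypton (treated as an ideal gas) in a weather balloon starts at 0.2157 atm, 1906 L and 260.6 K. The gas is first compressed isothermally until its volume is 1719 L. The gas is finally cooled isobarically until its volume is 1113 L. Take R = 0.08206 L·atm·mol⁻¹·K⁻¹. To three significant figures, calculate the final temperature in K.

T₃ ≈ 169 K

Isothermal, so P V is constant: T₂ = T₁; P₂ = P₁·(V₁/V₂) = 0.2392 atm.
Isobaric, so V/T is constant: P₃ = P₂; T₃ = T₂·(V₃/V₂) = 168.7 K.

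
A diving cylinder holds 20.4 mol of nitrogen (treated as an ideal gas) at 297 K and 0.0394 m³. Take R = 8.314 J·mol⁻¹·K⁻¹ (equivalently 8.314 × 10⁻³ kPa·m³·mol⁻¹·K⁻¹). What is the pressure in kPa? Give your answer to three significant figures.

P ≈ 1.28e+03 kPa

PV = nRT ⇒ P = nRT/V = (20.4 × 8.314 × 10⁻³ × 297) / 0.0394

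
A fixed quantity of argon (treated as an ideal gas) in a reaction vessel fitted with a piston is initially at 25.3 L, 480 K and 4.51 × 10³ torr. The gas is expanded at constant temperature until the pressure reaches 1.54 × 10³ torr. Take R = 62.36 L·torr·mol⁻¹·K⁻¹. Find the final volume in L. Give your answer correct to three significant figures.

Isothermal, so P V is constant: T₂ = T₁; V₂ = V₁·(P₁/P₂) = 74.09 L.

V₂ ≈ 74.1 L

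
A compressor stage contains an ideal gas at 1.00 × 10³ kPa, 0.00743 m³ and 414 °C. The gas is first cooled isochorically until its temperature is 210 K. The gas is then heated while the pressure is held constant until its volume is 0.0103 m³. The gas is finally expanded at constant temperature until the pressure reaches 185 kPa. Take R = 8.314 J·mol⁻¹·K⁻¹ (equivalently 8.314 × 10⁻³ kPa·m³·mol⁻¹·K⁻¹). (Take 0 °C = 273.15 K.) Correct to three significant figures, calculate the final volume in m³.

Convert: T₁ = 687.1 K.
V constant ⇒ P ∝ T: V₂ = V₁; P₂ = P₁·(T₂/T₁) = 305.6 kPa.
Isobaric, so V/T is constant: P₃ = P₂; T₃ = T₂·(V₃/V₂) = 291.1 K.
T constant ⇒ Boyle's law P V = const: T₄ = T₃; V₄ = V₃·(P₃/P₄) = 0.01702 m³.

V₄ ≈ 0.0170 m³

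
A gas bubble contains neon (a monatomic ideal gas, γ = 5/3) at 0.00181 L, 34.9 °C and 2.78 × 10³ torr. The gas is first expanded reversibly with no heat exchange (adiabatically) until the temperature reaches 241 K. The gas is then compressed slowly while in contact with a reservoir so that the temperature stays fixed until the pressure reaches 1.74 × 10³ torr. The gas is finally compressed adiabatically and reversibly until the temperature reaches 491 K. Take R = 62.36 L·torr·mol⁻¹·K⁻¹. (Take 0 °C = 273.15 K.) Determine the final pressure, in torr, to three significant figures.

P₄ ≈ 1.03e+04 torr

Convert: T₁ = 308.0 K.
Adiabatic (γ = 5/3), T V^(γ−1) and P V^γ constant: P₂ = P₁·(T₂/T₁)^(γ/(γ−1)) = 1505 torr; V₂ = V₁·(T₁/T₂)^(1/(γ−1)) = 0.002616 L.
Isothermal, so P V is constant: T₃ = T₂; V₃ = V₂·(P₂/P₃) = 0.002262 L.
Reversible adiabatic, γ = 5/3: P₄ = P₃·(T₄/T₃)^(γ/(γ−1)) = 1.031e+04 torr; V₄ = V₃·(T₃/T₄)^(1/(γ−1)) = 0.0007780 L.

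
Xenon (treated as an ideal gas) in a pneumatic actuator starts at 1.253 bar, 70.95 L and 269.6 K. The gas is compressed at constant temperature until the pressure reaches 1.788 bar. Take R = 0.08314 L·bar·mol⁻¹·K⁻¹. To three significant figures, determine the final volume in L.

V₂ ≈ 49.7 L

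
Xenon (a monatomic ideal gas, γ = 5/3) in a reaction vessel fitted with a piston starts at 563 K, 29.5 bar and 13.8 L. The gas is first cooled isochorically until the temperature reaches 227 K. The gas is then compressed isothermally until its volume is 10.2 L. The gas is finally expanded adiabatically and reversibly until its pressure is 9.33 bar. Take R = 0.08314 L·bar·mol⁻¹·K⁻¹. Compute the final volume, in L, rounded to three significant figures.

V₄ ≈ 14.1 L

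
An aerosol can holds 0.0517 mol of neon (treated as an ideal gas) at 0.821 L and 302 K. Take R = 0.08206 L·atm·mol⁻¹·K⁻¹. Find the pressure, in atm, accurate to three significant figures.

P ≈ 1.56 atm

PV = nRT ⇒ P = nRT/V = (0.0517 × 0.08206 × 302) / 0.821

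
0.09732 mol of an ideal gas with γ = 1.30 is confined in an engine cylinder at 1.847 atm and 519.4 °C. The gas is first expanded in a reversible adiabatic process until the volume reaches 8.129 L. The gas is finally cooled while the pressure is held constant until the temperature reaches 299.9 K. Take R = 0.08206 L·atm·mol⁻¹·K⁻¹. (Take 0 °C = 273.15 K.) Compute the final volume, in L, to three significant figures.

Convert: T₁ = 792.5 K.
From PV = nRT: V₁ = nRT₁/P₁ = 3.427 L.
Adiabatic (γ = 1.30), T V^(γ−1) and P V^γ constant: T₂ = T₁·(V₁/V₂)^(γ−1) = 611.6 K; P₂ = P₁·(V₁/V₂)^γ = 0.6009 atm.
P constant ⇒ V ∝ T: P₃ = P₂; V₃ = V₂·(T₃/T₂) = 3.986 L.

V₃ ≈ 3.99 L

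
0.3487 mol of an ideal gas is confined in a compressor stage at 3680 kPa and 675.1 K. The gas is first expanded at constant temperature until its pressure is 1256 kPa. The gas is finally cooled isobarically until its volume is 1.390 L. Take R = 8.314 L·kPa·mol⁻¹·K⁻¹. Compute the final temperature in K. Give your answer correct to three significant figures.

From PV = nRT: V₁ = nRT₁/P₁ = 0.5318 L.
T constant ⇒ Boyle's law P V = const: T₂ = T₁; V₂ = V₁·(P₁/P₂) = 1.558 L.
Isobaric, so V/T is constant: P₃ = P₂; T₃ = T₂·(V₃/V₂) = 602.2 K.

T₃ ≈ 602 K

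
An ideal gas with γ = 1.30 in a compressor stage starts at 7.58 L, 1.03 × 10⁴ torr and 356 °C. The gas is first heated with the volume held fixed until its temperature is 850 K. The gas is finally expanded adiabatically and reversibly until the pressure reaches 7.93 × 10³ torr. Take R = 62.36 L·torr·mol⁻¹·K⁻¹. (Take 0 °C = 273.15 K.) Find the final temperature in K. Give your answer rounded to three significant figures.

T₃ ≈ 747 K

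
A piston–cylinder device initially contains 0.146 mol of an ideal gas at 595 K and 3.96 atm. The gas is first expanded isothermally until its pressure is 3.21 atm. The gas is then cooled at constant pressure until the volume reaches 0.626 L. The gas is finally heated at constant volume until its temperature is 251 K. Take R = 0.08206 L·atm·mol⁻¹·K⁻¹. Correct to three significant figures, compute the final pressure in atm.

P₄ ≈ 4.80 atm

From PV = nRT: V₁ = nRT₁/P₁ = 1.800 L.
T constant ⇒ Boyle's law P V = const: T₂ = T₁; V₂ = V₁·(P₁/P₂) = 2.221 L.
Isobaric, so V/T is constant: P₃ = P₂; T₃ = T₂·(V₃/V₂) = 167.7 K.
V constant ⇒ P ∝ T: V₄ = V₃; P₄ = P₃·(T₄/T₃) = 4.804 atm.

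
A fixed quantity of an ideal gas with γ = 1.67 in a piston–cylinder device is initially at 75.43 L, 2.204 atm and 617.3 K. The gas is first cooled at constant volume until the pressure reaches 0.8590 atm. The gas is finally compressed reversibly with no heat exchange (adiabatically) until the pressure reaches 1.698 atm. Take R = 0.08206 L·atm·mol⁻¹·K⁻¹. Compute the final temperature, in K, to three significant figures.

T₃ ≈ 316 K

Isochoric, so P/T is constant: V₂ = V₁; T₂ = T₁·(P₂/P₁) = 240.6 K.
Reversible adiabatic, γ = 1.67: T₃ = T₂·(P₃/P₂)^((γ−1)/γ) = 316.2 K; V₃ = V₂·(P₂/P₃)^(1/γ) = 50.16 L.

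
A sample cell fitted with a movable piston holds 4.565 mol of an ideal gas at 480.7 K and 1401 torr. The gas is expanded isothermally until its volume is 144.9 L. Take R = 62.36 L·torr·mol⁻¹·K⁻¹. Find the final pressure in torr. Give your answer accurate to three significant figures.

P₂ ≈ 944 torr

From PV = nRT: V₁ = nRT₁/P₁ = 97.67 L.
Isothermal, so P V is constant: T₂ = T₁; P₂ = P₁·(V₁/V₂) = 944.4 torr.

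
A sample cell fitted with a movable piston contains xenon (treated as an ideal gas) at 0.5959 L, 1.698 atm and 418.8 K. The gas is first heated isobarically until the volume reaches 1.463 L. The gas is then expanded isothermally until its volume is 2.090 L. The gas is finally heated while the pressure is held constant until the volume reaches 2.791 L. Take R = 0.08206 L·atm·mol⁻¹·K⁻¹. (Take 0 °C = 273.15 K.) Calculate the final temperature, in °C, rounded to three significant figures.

T₄ ≈ 1.10e+03 °C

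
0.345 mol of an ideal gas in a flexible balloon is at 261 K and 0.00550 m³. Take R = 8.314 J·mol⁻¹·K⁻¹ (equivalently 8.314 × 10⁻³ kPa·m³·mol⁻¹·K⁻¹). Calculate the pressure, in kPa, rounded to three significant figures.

P ≈ 136 kPa

PV = nRT ⇒ P = nRT/V = (0.345 × 8.314 × 10⁻³ × 261) / 0.00550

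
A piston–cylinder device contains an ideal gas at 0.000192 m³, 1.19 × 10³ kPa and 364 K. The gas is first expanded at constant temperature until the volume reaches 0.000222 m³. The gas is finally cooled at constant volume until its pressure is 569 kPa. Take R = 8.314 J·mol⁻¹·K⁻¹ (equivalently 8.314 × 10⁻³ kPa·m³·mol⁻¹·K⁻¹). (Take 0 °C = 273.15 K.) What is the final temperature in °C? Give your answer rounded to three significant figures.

T constant ⇒ Boyle's law P V = const: T₂ = T₁; P₂ = P₁·(V₁/V₂) = 1029 kPa.
V constant ⇒ P ∝ T: V₃ = V₂; T₃ = T₂·(P₃/P₂) = 201.2 K.

T₃ ≈ -71.9 °C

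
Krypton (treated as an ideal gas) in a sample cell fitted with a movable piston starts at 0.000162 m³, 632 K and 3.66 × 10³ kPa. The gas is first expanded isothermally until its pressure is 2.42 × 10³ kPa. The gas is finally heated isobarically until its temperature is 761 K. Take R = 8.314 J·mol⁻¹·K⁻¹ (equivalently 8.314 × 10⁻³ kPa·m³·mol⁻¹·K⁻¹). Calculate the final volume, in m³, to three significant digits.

V₃ ≈ 0.000295 m³

T constant ⇒ Boyle's law P V = const: T₂ = T₁; V₂ = V₁·(P₁/P₂) = 0.0002450 m³.
P constant ⇒ V ∝ T: P₃ = P₂; V₃ = V₂·(T₃/T₂) = 0.0002950 m³.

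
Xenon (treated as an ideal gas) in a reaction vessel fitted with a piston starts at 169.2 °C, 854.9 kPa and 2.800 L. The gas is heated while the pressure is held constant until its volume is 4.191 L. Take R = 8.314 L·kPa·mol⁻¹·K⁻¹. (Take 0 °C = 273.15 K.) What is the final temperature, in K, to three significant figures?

Convert: T₁ = 442.3 K.
Isobaric, so V/T is constant: P₂ = P₁; T₂ = T₁·(V₂/V₁) = 662.1 K.

T₂ ≈ 662 K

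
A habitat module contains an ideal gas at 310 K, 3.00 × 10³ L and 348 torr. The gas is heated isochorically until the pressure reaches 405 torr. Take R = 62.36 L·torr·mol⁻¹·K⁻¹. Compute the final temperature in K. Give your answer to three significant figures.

T₂ ≈ 361 K

Isochoric, so P/T is constant: V₂ = V₁; T₂ = T₁·(P₂/P₁) = 360.8 K.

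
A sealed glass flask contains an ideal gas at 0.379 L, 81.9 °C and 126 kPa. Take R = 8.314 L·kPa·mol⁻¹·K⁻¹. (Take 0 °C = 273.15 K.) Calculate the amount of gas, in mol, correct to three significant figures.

n ≈ 0.0162 mol

Convert: T = 355.05 K.
PV = nRT ⇒ n = PV/(RT) = (126 × 0.379) / (8.314 × 355.05)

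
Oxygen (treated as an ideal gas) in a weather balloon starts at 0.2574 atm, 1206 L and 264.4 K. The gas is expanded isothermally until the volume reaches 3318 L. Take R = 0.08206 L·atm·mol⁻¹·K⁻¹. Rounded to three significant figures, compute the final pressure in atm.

T constant ⇒ Boyle's law P V = const: T₂ = T₁; P₂ = P₁·(V₁/V₂) = 0.09356 atm.

P₂ ≈ 0.0936 atm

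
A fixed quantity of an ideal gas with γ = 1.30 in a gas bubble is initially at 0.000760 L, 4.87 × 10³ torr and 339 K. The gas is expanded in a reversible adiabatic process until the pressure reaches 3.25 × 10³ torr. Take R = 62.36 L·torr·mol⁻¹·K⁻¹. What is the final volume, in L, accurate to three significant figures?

V₂ ≈ 0.00104 L

Adiabatic (γ = 1.30), T V^(γ−1) and P V^γ constant: T₂ = T₁·(P₂/P₁)^((γ−1)/γ) = 308.8 K; V₂ = V₁·(P₁/P₂)^(1/γ) = 0.001037 L.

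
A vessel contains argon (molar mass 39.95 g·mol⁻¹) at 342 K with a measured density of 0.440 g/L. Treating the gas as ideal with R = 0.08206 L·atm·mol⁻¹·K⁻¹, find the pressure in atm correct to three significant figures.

P ≈ 0.309 atm

ρ = PM/(RT) ⇒ P = ρRT/M = (0.440 × 0.08206 × 342.0) / 39.95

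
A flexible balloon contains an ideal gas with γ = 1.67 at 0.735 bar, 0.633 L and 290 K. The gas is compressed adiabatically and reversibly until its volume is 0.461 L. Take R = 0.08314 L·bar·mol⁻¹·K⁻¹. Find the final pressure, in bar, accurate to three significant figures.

Adiabatic (γ = 1.67), T V^(γ−1) and P V^γ constant: T₂ = T₁·(V₁/V₂)^(γ−1) = 358.6 K; P₂ = P₁·(V₁/V₂)^γ = 1.248 bar.

P₂ ≈ 1.25 bar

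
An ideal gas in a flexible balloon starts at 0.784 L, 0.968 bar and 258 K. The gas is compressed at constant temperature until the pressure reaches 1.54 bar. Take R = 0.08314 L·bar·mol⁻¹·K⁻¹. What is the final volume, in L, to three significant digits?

V₂ ≈ 0.493 L

T constant ⇒ Boyle's law P V = const: T₂ = T₁; V₂ = V₁·(P₁/P₂) = 0.4928 L.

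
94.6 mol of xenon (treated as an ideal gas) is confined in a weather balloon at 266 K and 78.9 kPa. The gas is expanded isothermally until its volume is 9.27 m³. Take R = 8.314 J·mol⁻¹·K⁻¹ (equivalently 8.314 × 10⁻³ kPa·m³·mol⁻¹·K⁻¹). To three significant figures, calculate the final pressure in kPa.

From PV = nRT: V₁ = nRT₁/P₁ = 2.652 m³.
Isothermal, so P V is constant: T₂ = T₁; P₂ = P₁·(V₁/V₂) = 22.57 kPa.

P₂ ≈ 22.6 kPa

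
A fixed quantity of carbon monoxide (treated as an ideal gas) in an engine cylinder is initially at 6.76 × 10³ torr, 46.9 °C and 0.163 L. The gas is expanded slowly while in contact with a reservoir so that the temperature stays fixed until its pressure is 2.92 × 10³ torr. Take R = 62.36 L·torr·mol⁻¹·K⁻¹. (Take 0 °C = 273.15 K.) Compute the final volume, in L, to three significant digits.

V₂ ≈ 0.377 L

Convert: T₁ = 320.0 K.
T constant ⇒ Boyle's law P V = const: T₂ = T₁; V₂ = V₁·(P₁/P₂) = 0.3774 L.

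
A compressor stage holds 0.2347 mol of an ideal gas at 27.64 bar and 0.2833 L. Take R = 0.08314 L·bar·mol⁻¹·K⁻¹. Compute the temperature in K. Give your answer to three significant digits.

PV = nRT ⇒ T = PV/(nR) = (27.64 × 0.2833) / (0.2347 × 0.08314)

T ≈ 401 K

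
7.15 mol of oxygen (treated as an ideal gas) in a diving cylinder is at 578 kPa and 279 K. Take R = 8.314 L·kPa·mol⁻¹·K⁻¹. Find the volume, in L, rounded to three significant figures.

V ≈ 28.7 L

PV = nRT ⇒ V = nRT/P = (7.15 × 8.314 × 279) / 578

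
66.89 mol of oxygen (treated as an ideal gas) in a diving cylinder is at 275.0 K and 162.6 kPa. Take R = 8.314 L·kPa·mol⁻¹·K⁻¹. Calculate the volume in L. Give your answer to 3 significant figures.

V ≈ 941 L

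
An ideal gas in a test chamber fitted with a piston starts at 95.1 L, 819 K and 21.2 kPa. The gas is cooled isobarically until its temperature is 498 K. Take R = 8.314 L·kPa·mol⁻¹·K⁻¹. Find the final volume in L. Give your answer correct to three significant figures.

Isobaric, so V/T is constant: P₂ = P₁; V₂ = V₁·(T₂/T₁) = 57.83 L.

V₂ ≈ 57.8 L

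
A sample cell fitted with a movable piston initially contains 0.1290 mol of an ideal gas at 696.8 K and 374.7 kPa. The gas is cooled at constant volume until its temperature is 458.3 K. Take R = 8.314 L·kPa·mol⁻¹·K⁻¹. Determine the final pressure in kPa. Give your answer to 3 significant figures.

P₂ ≈ 246 kPa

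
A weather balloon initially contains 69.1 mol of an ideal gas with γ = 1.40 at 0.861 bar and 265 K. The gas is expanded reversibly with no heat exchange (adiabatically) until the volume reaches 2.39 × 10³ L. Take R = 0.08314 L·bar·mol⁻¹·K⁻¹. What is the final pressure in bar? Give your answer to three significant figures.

P₂ ≈ 0.565 bar

From PV = nRT: V₁ = nRT₁/P₁ = 1768 L.
Adiabatic (γ = 1.40), T V^(γ−1) and P V^γ constant: T₂ = T₁·(V₁/V₂)^(γ−1) = 234.9 K; P₂ = P₁·(V₁/V₂)^γ = 0.5647 bar.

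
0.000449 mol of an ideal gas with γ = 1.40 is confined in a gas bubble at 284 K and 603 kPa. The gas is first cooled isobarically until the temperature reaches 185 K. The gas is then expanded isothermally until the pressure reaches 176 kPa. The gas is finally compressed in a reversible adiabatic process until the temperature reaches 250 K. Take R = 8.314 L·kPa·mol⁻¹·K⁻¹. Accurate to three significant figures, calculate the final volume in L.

From PV = nRT: V₁ = nRT₁/P₁ = 0.001758 L.
Isobaric, so V/T is constant: P₂ = P₁; V₂ = V₁·(T₂/T₁) = 0.001145 L.
T constant ⇒ Boyle's law P V = const: T₃ = T₂; V₃ = V₂·(P₂/P₃) = 0.003924 L.
Adiabatic (γ = 1.40), T V^(γ−1) and P V^γ constant: P₄ = P₃·(T₄/T₃)^(γ/(γ−1)) = 504.9 kPa; V₄ = V₃·(T₃/T₄)^(1/(γ−1)) = 0.001848 L.

V₄ ≈ 0.00185 L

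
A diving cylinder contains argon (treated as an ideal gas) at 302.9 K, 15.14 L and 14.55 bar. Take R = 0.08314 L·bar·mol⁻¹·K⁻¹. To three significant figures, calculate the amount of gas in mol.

PV = nRT ⇒ n = PV/(RT) = (14.55 × 15.14) / (0.08314 × 302.9)

n ≈ 8.75 mol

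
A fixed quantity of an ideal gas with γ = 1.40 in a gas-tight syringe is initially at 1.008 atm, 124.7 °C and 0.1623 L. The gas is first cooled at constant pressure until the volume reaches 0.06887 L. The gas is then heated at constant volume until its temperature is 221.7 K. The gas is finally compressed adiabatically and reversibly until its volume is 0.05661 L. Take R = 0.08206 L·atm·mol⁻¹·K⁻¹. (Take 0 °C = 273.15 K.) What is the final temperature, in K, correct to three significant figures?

Convert: T₁ = 397.8 K.
Isobaric, so V/T is constant: P₂ = P₁; T₂ = T₁·(V₂/V₁) = 168.8 K.
Isochoric, so P/T is constant: V₃ = V₂; P₃ = P₂·(T₃/T₂) = 1.324 atm.
Reversible adiabatic, γ = 1.40: T₄ = T₃·(V₃/V₄)^(γ−1) = 239.8 K; P₄ = P₃·(V₃/V₄)^γ = 1.742 atm.

T₄ ≈ 240 K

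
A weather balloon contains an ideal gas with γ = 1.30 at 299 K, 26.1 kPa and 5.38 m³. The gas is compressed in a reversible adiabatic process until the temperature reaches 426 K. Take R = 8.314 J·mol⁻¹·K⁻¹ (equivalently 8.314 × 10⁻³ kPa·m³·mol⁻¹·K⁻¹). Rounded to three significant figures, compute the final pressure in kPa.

P₂ ≈ 121 kPa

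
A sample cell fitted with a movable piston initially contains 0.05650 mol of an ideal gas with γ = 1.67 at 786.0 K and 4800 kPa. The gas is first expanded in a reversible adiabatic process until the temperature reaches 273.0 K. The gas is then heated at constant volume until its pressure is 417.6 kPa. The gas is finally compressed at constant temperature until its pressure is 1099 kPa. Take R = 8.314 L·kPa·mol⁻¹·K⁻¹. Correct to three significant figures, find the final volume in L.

From PV = nRT: V₁ = nRT₁/P₁ = 0.07692 L.
Adiabatic (γ = 1.67), T V^(γ−1) and P V^γ constant: P₂ = P₁·(T₂/T₁)^(γ/(γ−1)) = 344.0 kPa; V₂ = V₁·(T₁/T₂)^(1/(γ−1)) = 0.3728 L.
Isochoric, so P/T is constant: V₃ = V₂; T₃ = T₂·(P₃/P₂) = 331.4 K.
Isothermal, so P V is constant: T₄ = T₃; V₄ = V₃·(P₃/P₄) = 0.1417 L.

V₄ ≈ 0.142 L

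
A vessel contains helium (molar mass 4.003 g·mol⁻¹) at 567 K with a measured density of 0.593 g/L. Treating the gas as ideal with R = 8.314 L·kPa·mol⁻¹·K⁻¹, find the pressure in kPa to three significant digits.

ρ = PM/(RT) ⇒ P = ρRT/M = (0.593 × 8.314 × 567.0) / 4.003

P ≈ 698 kPa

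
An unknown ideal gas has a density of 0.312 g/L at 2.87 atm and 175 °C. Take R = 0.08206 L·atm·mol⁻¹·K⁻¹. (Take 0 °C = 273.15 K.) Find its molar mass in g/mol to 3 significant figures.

M ≈ 4.00 g/mol

ρ = PM/(RT) ⇒ M = ρRT/P = (0.312 × 0.08206 × 448.1) / 2.87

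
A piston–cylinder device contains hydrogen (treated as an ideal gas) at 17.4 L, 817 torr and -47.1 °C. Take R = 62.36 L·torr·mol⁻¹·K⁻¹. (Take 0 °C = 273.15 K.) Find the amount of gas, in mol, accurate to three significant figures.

Convert: T = 226.05 K.
PV = nRT ⇒ n = PV/(RT) = (817 × 17.4) / (62.36 × 226.05)

n ≈ 1.01 mol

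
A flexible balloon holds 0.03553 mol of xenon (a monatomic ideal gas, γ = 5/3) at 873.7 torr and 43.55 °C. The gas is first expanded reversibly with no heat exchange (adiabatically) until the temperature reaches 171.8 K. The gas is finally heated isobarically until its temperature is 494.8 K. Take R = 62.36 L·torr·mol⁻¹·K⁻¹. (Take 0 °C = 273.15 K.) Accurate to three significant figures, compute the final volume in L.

Convert: T₁ = 316.7 K.
From PV = nRT: V₁ = nRT₁/P₁ = 0.8031 L.
Adiabatic (γ = 5/3), T V^(γ−1) and P V^γ constant: P₂ = P₁·(T₂/T₁)^(γ/(γ−1)) = 189.4 torr; V₂ = V₁·(T₁/T₂)^(1/(γ−1)) = 2.010 L.
Isobaric, so V/T is constant: P₃ = P₂; V₃ = V₂·(T₃/T₂) = 5.789 L.

V₃ ≈ 5.79 L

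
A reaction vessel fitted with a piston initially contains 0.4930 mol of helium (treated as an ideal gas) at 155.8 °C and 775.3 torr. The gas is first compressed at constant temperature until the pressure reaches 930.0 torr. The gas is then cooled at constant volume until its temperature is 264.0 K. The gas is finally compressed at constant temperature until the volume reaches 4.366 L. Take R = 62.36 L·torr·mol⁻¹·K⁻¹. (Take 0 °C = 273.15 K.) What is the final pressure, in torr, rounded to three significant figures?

Convert: T₁ = 428.9 K.
From PV = nRT: V₁ = nRT₁/P₁ = 17.01 L.
Isothermal, so P V is constant: T₂ = T₁; V₂ = V₁·(P₁/P₂) = 14.18 L.
V constant ⇒ P ∝ T: V₃ = V₂; P₃ = P₂·(T₃/T₂) = 572.4 torr.
Isothermal, so P V is constant: T₄ = T₃; P₄ = P₃·(V₃/V₄) = 1859 torr.

P₄ ≈ 1.86e+03 torr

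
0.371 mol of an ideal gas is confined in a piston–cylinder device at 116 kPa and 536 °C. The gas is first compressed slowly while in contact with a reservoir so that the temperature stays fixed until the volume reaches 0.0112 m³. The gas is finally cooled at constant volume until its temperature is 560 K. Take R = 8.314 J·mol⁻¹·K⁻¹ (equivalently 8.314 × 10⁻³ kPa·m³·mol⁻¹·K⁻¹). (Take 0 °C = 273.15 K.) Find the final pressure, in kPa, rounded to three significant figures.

Convert: T₁ = 809.1 K.
From PV = nRT: V₁ = nRT₁/P₁ = 0.02152 m³.
T constant ⇒ Boyle's law P V = const: T₂ = T₁; P₂ = P₁·(V₁/V₂) = 222.8 kPa.
Isochoric, so P/T is constant: V₃ = V₂; P₃ = P₂·(T₃/T₂) = 154.2 kPa.

P₃ ≈ 154 kPa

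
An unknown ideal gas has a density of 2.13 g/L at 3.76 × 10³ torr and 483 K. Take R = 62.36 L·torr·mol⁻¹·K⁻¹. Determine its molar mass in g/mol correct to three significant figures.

M ≈ 17.1 g/mol

ρ = PM/(RT) ⇒ M = ρRT/P = (2.13 × 62.36 × 483.0) / 3.76e+03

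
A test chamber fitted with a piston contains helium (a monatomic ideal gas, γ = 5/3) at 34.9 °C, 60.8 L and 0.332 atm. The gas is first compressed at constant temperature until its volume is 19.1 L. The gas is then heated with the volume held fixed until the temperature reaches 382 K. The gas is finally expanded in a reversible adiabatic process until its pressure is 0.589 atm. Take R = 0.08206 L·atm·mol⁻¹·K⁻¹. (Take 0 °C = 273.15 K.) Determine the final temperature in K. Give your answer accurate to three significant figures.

T₄ ≈ 277 K

Convert: T₁ = 308.0 K.
T constant ⇒ Boyle's law P V = const: T₂ = T₁; P₂ = P₁·(V₁/V₂) = 1.057 atm.
V constant ⇒ P ∝ T: V₃ = V₂; P₃ = P₂·(T₃/T₂) = 1.311 atm.
Adiabatic (γ = 5/3), T V^(γ−1) and P V^γ constant: T₄ = T₃·(P₄/P₃)^((γ−1)/γ) = 277.4 K; V₄ = V₃·(P₃/P₄)^(1/γ) = 30.86 L.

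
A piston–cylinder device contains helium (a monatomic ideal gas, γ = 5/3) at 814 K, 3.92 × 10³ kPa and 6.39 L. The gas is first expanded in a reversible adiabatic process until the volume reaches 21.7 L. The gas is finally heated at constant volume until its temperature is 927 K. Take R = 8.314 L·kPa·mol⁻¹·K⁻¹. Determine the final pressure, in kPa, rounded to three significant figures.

Adiabatic (γ = 5/3), T V^(γ−1) and P V^γ constant: T₂ = T₁·(V₁/V₂)^(γ−1) = 360.3 K; P₂ = P₁·(V₁/V₂)^γ = 510.9 kPa.
V constant ⇒ P ∝ T: V₃ = V₂; P₃ = P₂·(T₃/T₂) = 1315 kPa.

P₃ ≈ 1.31e+03 kPa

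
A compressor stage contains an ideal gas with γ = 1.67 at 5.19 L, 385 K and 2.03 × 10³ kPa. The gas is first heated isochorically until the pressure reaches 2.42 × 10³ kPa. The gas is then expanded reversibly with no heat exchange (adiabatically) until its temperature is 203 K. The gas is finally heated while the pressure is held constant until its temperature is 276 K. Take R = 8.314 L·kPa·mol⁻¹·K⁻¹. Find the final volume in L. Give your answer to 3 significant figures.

V constant ⇒ P ∝ T: V₂ = V₁; T₂ = T₁·(P₂/P₁) = 459.0 K.
Adiabatic (γ = 1.67), T V^(γ−1) and P V^γ constant: P₃ = P₂·(T₃/T₂)^(γ/(γ−1)) = 316.8 kPa; V₃ = V₂·(T₂/T₃)^(1/(γ−1)) = 17.54 L.
Isobaric, so V/T is constant: P₄ = P₃; V₄ = V₃·(T₄/T₃) = 23.84 L.

V₄ ≈ 23.8 L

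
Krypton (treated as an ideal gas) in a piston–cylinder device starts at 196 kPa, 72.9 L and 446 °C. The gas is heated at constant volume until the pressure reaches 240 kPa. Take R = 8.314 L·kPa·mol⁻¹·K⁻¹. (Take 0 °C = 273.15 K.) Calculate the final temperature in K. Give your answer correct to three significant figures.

Convert: T₁ = 719.1 K.
V constant ⇒ P ∝ T: V₂ = V₁; T₂ = T₁·(P₂/P₁) = 880.6 K.

T₂ ≈ 881 K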